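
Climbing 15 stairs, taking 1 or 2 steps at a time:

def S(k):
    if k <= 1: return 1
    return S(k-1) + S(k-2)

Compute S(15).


Building up from base cases:
S(0) = 1
S(1) = 1
S(2) = S(1) + S(0) = 1 + 1 = 2
S(3) = S(2) + S(1) = 2 + 1 = 3
S(4) = S(3) + S(2) = 3 + 2 = 5
S(5) = S(4) + S(3) = 5 + 3 = 8
S(6) = S(5) + S(4) = 8 + 5 = 13
S(7) = S(6) + S(5) = 13 + 8 = 21
S(8) = S(7) + S(6) = 21 + 13 = 34
S(9) = S(8) + S(7) = 34 + 21 = 55
S(10) = S(9) + S(8) = 55 + 34 = 89
S(11) = S(10) + S(9) = 89 + 55 = 144
S(12) = S(11) + S(10) = 144 + 89 = 233
S(13) = S(12) + S(11) = 233 + 144 = 377
S(14) = S(13) + S(12) = 377 + 233 = 610
S(15) = S(14) + S(13) = 610 + 377 = 987

987


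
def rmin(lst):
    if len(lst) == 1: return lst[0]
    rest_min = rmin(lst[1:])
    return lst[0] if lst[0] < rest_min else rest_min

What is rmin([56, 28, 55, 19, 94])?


rmin([56, 28, 55, 19, 94]): compare 56 with rmin([28, 55, 19, 94])
rmin([28, 55, 19, 94]): compare 28 with rmin([55, 19, 94])
rmin([55, 19, 94]): compare 55 with rmin([19, 94])
rmin([19, 94]): compare 19 with rmin([94])
rmin([94]) = 94  (base case)
Compare 19 with 94 -> 19
Compare 55 with 19 -> 19
Compare 28 with 19 -> 19
Compare 56 with 19 -> 19

19


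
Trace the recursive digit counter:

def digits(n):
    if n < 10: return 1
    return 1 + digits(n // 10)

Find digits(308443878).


digits(308443878) = 1 + digits(30844387)
digits(30844387) = 1 + digits(3084438)
digits(3084438) = 1 + digits(308443)
digits(308443) = 1 + digits(30844)
digits(30844) = 1 + digits(3084)
digits(3084) = 1 + digits(308)
digits(308) = 1 + digits(30)
digits(30) = 1 + digits(3)
digits(3) = 1  (base case: 3 < 10)
Unwinding: 1 + 1 + 1 + 1 + 1 + 1 + 1 + 1 + 1 = 9

9


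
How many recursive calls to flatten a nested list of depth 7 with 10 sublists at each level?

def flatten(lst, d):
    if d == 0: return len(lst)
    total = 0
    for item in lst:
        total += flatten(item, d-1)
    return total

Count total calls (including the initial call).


At depth 0 (root): 1 call
At depth 1: each of 1 parents calls flatten on 10 children = 10 calls
At depth 2: each of 10 parents calls flatten on 10 children = 100 calls
At depth 3: each of 100 parents calls flatten on 10 children = 1000 calls
At depth 4: each of 1000 parents calls flatten on 10 children = 10000 calls
At depth 5: each of 10000 parents calls flatten on 10 children = 100000 calls
At depth 6: each of 100000 parents calls flatten on 10 children = 1000000 calls
At depth 7: each of 1000000 parents calls flatten on 10 children = 10000000 calls
Total: 1 + 10 + 100 + 1000 + 10000 + 100000 + 1000000 + 10000000 = 11111111

11111111


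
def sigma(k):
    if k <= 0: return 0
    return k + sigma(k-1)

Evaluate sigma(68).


sigma(68)
= 68 + 67 + 66 + 65 + 64 + 63 + 62 + 61 + 60 + 59 + 58 + 57 + 56 + 55 + 54 + 53 + 52 + 51 + 50 + 49 + 48 + 47 + 46 + 45 + 44 + 43 + 42 + 41 + 40 + 39 + 38 + 37 + 36 + 35 + 34 + 33 + 32 + 31 + 30 + 29 + 28 + 27 + 26 + 25 + 24 + 23 + 22 + 21 + 20 + 19 + 18 + 17 + 16 + 15 + 14 + 13 + 12 + 11 + 10 + 9 + 8 + 7 + 6 + 5 + 4 + 3 + 2 + 1 + sigma(0)
= 68 + 67 + 66 + 65 + 64 + 63 + 62 + 61 + 60 + 59 + 58 + 57 + 56 + 55 + 54 + 53 + 52 + 51 + 50 + 49 + 48 + 47 + 46 + 45 + 44 + 43 + 42 + 41 + 40 + 39 + 38 + 37 + 36 + 35 + 34 + 33 + 32 + 31 + 30 + 29 + 28 + 27 + 26 + 25 + 24 + 23 + 22 + 21 + 20 + 19 + 18 + 17 + 16 + 15 + 14 + 13 + 12 + 11 + 10 + 9 + 8 + 7 + 6 + 5 + 4 + 3 + 2 + 1 + 0
= 2346

2346


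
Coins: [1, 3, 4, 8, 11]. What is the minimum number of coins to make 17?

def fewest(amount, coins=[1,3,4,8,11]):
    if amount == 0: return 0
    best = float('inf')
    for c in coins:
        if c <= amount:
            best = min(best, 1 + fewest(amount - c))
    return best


Building up with DP:
fewest(0) = 0
fewest(1) = min(1+fewest(0)=1+0=1) = 1
fewest(2) = min(1+fewest(1)=1+1=2) = 2
fewest(3) = min(1+fewest(2)=1+2=3, 1+fewest(0)=1+0=1) = 1
fewest(4) = min(1+fewest(3)=1+1=2, 1+fewest(1)=1+1=2, 1+fewest(0)=1+0=1) = 1
fewest(5) = min(1+fewest(4)=1+1=2, 1+fewest(2)=1+2=3, 1+fewest(1)=1+1=2) = 2
fewest(6) = min(1+fewest(5)=1+2=3, 1+fewest(3)=1+1=2, 1+fewest(2)=1+2=3) = 2
fewest(7) = min(1+fewest(6)=1+2=3, 1+fewest(4)=1+1=2, 1+fewest(3)=1+1=2) = 2
fewest(8) = min(1+fewest(7)=1+2=3, 1+fewest(5)=1+2=3, 1+fewest(4)=1+1=2, 1+fewest(0)=1+0=1) = 1
fewest(9) = min(1+fewest(8)=1+1=2, 1+fewest(6)=1+2=3, 1+fewest(5)=1+2=3, 1+fewest(1)=1+1=2) = 2
fewest(10) = min(1+fewest(9)=1+2=3, 1+fewest(7)=1+2=3, 1+fewest(6)=1+2=3, 1+fewest(2)=1+2=3) = 3
fewest(11) = min(1+fewest(10)=1+3=4, 1+fewest(8)=1+1=2, 1+fewest(7)=1+2=3, 1+fewest(3)=1+1=2, 1+fewest(0)=1+0=1) = 1
fewest(12) = min(1+fewest(11)=1+1=2, 1+fewest(9)=1+2=3, 1+fewest(8)=1+1=2, 1+fewest(4)=1+1=2, 1+fewest(1)=1+1=2) = 2
fewest(13) = min(1+fewest(12)=1+2=3, 1+fewest(10)=1+3=4, 1+fewest(9)=1+2=3, 1+fewest(5)=1+2=3, 1+fewest(2)=1+2=3) = 3
fewest(14) = min(1+fewest(13)=1+3=4, 1+fewest(11)=1+1=2, 1+fewest(10)=1+3=4, 1+fewest(6)=1+2=3, 1+fewest(3)=1+1=2) = 2
fewest(15) = min(1+fewest(14)=1+2=3, 1+fewest(12)=1+2=3, 1+fewest(11)=1+1=2, 1+fewest(7)=1+2=3, 1+fewest(4)=1+1=2) = 2
fewest(16) = min(1+fewest(15)=1+2=3, 1+fewest(13)=1+3=4, 1+fewest(12)=1+2=3, 1+fewest(8)=1+1=2, 1+fewest(5)=1+2=3) = 2
fewest(17) = min(1+fewest(16)=1+2=3, 1+fewest(14)=1+2=3, 1+fewest(13)=1+3=4, 1+fewest(9)=1+2=3, 1+fewest(6)=1+2=3) = 3

3


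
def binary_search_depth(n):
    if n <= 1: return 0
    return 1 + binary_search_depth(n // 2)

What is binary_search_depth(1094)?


1094 / 2 = 547
547 / 2 = 273
273 / 2 = 136
136 / 2 = 68
68 / 2 = 34
34 / 2 = 17
17 / 2 = 8
8 / 2 = 4
4 / 2 = 2
2 / 2 = 1
Reached 1 after 10 halvings

10


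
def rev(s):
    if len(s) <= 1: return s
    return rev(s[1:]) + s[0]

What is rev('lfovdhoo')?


rev('lfovdhoo') = rev('fovdhoo') + 'l'
rev('fovdhoo') = rev('ovdhoo') + 'f'
rev('ovdhoo') = rev('vdhoo') + 'o'
rev('vdhoo') = rev('dhoo') + 'v'
rev('dhoo') = rev('hoo') + 'd'
rev('hoo') = rev('oo') + 'h'
rev('oo') = rev('o') + 'o'
rev('o') = 'o'  (base case)
Concatenating: 'o' + 'o' + 'h' + 'd' + 'v' + 'o' + 'f' + 'l' = 'oohdvofl'

oohdvofl


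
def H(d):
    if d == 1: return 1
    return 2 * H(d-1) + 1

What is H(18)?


H(18) = 2 * H(17) + 1
H(17) = 2 * H(16) + 1
H(16) = 2 * H(15) + 1
H(15) = 2 * H(14) + 1
H(14) = 2 * H(13) + 1
H(13) = 2 * H(12) + 1
H(12) = 2 * H(11) + 1
H(11) = 2 * H(10) + 1
H(10) = 2 * H(9) + 1
H(9) = 2 * H(8) + 1
H(8) = 2 * H(7) + 1
H(7) = 2 * H(6) + 1
H(6) = 2 * H(5) + 1
H(5) = 2 * H(4) + 1
H(4) = 2 * H(3) + 1
H(3) = 2 * H(2) + 1
H(2) = 2 * H(1) + 1
H(1) = 1  (base case)
H(2) = 2 * 1 + 1 = 3
H(3) = 2 * 3 + 1 = 7
H(4) = 2 * 7 + 1 = 15
H(5) = 2 * 15 + 1 = 31
H(6) = 2 * 31 + 1 = 63
H(7) = 2 * 63 + 1 = 127
H(8) = 2 * 127 + 1 = 255
H(9) = 2 * 255 + 1 = 511
H(10) = 2 * 511 + 1 = 1023
H(11) = 2 * 1023 + 1 = 2047
H(12) = 2 * 2047 + 1 = 4095
H(13) = 2 * 4095 + 1 = 8191
H(14) = 2 * 8191 + 1 = 16383
H(15) = 2 * 16383 + 1 = 32767
H(16) = 2 * 32767 + 1 = 65535
H(17) = 2 * 65535 + 1 = 131071
H(18) = 2 * 131071 + 1 = 262143

262143


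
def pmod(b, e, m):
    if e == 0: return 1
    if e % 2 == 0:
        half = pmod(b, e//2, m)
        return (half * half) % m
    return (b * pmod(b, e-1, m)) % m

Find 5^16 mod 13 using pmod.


pmod(5, 16, 13): e is even, compute pmod(5, 8, 13)
  pmod(5, 8, 13): e is even, compute pmod(5, 4, 13)
    pmod(5, 4, 13): e is even, compute pmod(5, 2, 13)
      pmod(5, 2, 13): e is even, compute pmod(5, 1, 13)
        pmod(5, 1, 13): e is odd, compute pmod(5, 0, 13)
          pmod(5, 0, 13) = 1
        (5 * 1) % 13 = 5
      half=5, (5*5) % 13 = 12
    half=12, (12*12) % 13 = 1
  half=1, (1*1) % 13 = 1
half=1, (1*1) % 13 = 1

1


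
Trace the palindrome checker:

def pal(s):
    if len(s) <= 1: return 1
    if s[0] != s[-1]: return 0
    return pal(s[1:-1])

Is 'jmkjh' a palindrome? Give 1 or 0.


pal('jmkjh'): s[0]='j' != s[-1]='h' -> return 0
Result: 0 (not a palindrome)

0


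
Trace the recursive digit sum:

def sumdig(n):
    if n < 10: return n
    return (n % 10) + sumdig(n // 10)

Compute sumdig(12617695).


sumdig(12617695) = 5 + sumdig(1261769)
sumdig(1261769) = 9 + sumdig(126176)
sumdig(126176) = 6 + sumdig(12617)
sumdig(12617) = 7 + sumdig(1261)
sumdig(1261) = 1 + sumdig(126)
sumdig(126) = 6 + sumdig(12)
sumdig(12) = 2 + sumdig(1)
sumdig(1) = 1  (base case)
Total: 5 + 9 + 6 + 7 + 1 + 6 + 2 + 1 = 37

37


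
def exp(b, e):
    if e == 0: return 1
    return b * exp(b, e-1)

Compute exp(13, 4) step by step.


exp(13, 4)
= 13 * exp(13, 3)
= 13 * 13 * exp(13, 2)
= 13 * 13 * 13 * exp(13, 1)
= 13 * 13 * 13 * 13 * exp(13, 0)
= 13 * 13 * 13 * 13 * 1
= 28561

28561


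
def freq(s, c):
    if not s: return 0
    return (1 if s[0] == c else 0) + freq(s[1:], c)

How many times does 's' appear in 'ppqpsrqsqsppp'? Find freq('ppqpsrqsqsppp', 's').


s[0]='p' != 's' -> 0
s[0]='p' != 's' -> 0
s[0]='q' != 's' -> 0
s[0]='p' != 's' -> 0
s[0]='s' == 's' -> 1
s[0]='r' != 's' -> 0
s[0]='q' != 's' -> 0
s[0]='s' == 's' -> 1
s[0]='q' != 's' -> 0
s[0]='s' == 's' -> 1
s[0]='p' != 's' -> 0
s[0]='p' != 's' -> 0
s[0]='p' != 's' -> 0
Sum: 0 + 0 + 0 + 0 + 1 + 0 + 0 + 1 + 0 + 1 + 0 + 0 + 0 = 3

3


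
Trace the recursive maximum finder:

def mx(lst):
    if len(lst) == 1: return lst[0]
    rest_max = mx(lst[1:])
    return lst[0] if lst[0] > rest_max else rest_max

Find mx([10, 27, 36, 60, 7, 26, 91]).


mx([10, 27, 36, 60, 7, 26, 91]): compare 10 with mx([27, 36, 60, 7, 26, 91])
mx([27, 36, 60, 7, 26, 91]): compare 27 with mx([36, 60, 7, 26, 91])
mx([36, 60, 7, 26, 91]): compare 36 with mx([60, 7, 26, 91])
mx([60, 7, 26, 91]): compare 60 with mx([7, 26, 91])
mx([7, 26, 91]): compare 7 with mx([26, 91])
mx([26, 91]): compare 26 with mx([91])
mx([91]) = 91  (base case)
Compare 26 with 91 -> 91
Compare 7 with 91 -> 91
Compare 60 with 91 -> 91
Compare 36 with 91 -> 91
Compare 27 with 91 -> 91
Compare 10 with 91 -> 91

91


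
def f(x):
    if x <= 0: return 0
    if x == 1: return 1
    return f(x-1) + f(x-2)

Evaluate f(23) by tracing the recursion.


Computing f(23) bottom-up:
f(0) = 0
f(1) = 1
f(2) = f(1) + f(0) = 1 + 0 = 1
f(3) = f(2) + f(1) = 1 + 1 = 2
f(4) = f(3) + f(2) = 2 + 1 = 3
f(5) = f(4) + f(3) = 3 + 2 = 5
f(6) = f(5) + f(4) = 5 + 3 = 8
f(7) = f(6) + f(5) = 8 + 5 = 13
f(8) = f(7) + f(6) = 13 + 8 = 21
f(9) = f(8) + f(7) = 21 + 13 = 34
f(10) = f(9) + f(8) = 34 + 21 = 55
f(11) = f(10) + f(9) = 55 + 34 = 89
f(12) = f(11) + f(10) = 89 + 55 = 144
f(13) = f(12) + f(11) = 144 + 89 = 233
f(14) = f(13) + f(12) = 233 + 144 = 377
f(15) = f(14) + f(13) = 377 + 233 = 610
f(16) = f(15) + f(14) = 610 + 377 = 987
f(17) = f(16) + f(15) = 987 + 610 = 1597
f(18) = f(17) + f(16) = 1597 + 987 = 2584
f(19) = f(18) + f(17) = 2584 + 1597 = 4181
f(20) = f(19) + f(18) = 4181 + 2584 = 6765
f(21) = f(20) + f(19) = 6765 + 4181 = 10946
f(22) = f(21) + f(20) = 10946 + 6765 = 17711
f(23) = f(22) + f(21) = 17711 + 10946 = 28657

28657


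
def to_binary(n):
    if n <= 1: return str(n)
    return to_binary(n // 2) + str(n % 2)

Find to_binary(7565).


to_binary(7565) = to_binary(3782) + '1'
to_binary(3782) = to_binary(1891) + '0'
to_binary(1891) = to_binary(945) + '1'
to_binary(945) = to_binary(472) + '1'
to_binary(472) = to_binary(236) + '0'
to_binary(236) = to_binary(118) + '0'
to_binary(118) = to_binary(59) + '0'
to_binary(59) = to_binary(29) + '1'
to_binary(29) = to_binary(14) + '1'
to_binary(14) = to_binary(7) + '0'
to_binary(7) = to_binary(3) + '1'
to_binary(3) = to_binary(1) + '1'
to_binary(1) = '1'  (base case)
Concatenating: '1' + '1' + '1' + '0' + '1' + '1' + '0' + '0' + '0' + '1' + '1' + '0' + '1' = '1110110001101'

1110110001101


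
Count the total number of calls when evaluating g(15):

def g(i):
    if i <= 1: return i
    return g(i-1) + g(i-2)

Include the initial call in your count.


Let C(n) = total calls for g(n)
C(0) = 1, C(1) = 1
C(2) = 1 + C(1) + C(0) = 1 + 1 + 1 = 3
C(3) = 1 + C(2) + C(1) = 1 + 3 + 1 = 5
C(4) = 1 + C(3) + C(2) = 1 + 5 + 3 = 9
C(5) = 1 + C(4) + C(3) = 1 + 9 + 5 = 15
C(6) = 1 + C(5) + C(4) = 1 + 15 + 9 = 25
C(7) = 1 + C(6) + C(5) = 1 + 25 + 15 = 41
C(8) = 1 + C(7) + C(6) = 1 + 41 + 25 = 67
C(9) = 1 + C(8) + C(7) = 1 + 67 + 41 = 109
C(10) = 1 + C(9) + C(8) = 1 + 109 + 67 = 177
C(11) = 1 + C(10) + C(9) = 1 + 177 + 109 = 287
C(12) = 1 + C(11) + C(10) = 1 + 287 + 177 = 465
C(13) = 1 + C(12) + C(11) = 1 + 465 + 287 = 753
C(14) = 1 + C(13) + C(12) = 1 + 753 + 465 = 1219
C(15) = 1 + C(14) + C(13) = 1 + 1219 + 753 = 1973

1973


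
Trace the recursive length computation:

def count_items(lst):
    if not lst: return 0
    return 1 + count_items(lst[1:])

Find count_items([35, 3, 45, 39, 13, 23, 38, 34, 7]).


count_items([35, 3, 45, 39, 13, 23, 38, 34, 7]) = 1 + count_items([3, 45, 39, 13, 23, 38, 34, 7])
count_items([3, 45, 39, 13, 23, 38, 34, 7]) = 1 + count_items([45, 39, 13, 23, 38, 34, 7])
count_items([45, 39, 13, 23, 38, 34, 7]) = 1 + count_items([39, 13, 23, 38, 34, 7])
count_items([39, 13, 23, 38, 34, 7]) = 1 + count_items([13, 23, 38, 34, 7])
count_items([13, 23, 38, 34, 7]) = 1 + count_items([23, 38, 34, 7])
count_items([23, 38, 34, 7]) = 1 + count_items([38, 34, 7])
count_items([38, 34, 7]) = 1 + count_items([34, 7])
count_items([34, 7]) = 1 + count_items([7])
count_items([7]) = 1 + count_items([])
count_items([]) = 0  (base case)
Unwinding: 1 + 1 + 1 + 1 + 1 + 1 + 1 + 1 + 1 + 0 = 9

9


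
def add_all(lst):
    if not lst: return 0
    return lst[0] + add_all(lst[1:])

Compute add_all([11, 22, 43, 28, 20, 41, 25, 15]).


add_all([11, 22, 43, 28, 20, 41, 25, 15]) = 11 + add_all([22, 43, 28, 20, 41, 25, 15])
add_all([22, 43, 28, 20, 41, 25, 15]) = 22 + add_all([43, 28, 20, 41, 25, 15])
add_all([43, 28, 20, 41, 25, 15]) = 43 + add_all([28, 20, 41, 25, 15])
add_all([28, 20, 41, 25, 15]) = 28 + add_all([20, 41, 25, 15])
add_all([20, 41, 25, 15]) = 20 + add_all([41, 25, 15])
add_all([41, 25, 15]) = 41 + add_all([25, 15])
add_all([25, 15]) = 25 + add_all([15])
add_all([15]) = 15 + add_all([])
add_all([]) = 0  (base case)
Total: 11 + 22 + 43 + 28 + 20 + 41 + 25 + 15 + 0 = 205

205


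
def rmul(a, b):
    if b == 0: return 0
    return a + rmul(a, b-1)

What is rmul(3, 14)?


rmul(3, 14) = 3 + rmul(3, 13)
rmul(3, 13) = 3 + rmul(3, 12)
rmul(3, 12) = 3 + rmul(3, 11)
rmul(3, 11) = 3 + rmul(3, 10)
rmul(3, 10) = 3 + rmul(3, 9)
rmul(3, 9) = 3 + rmul(3, 8)
rmul(3, 8) = 3 + rmul(3, 7)
rmul(3, 7) = 3 + rmul(3, 6)
rmul(3, 6) = 3 + rmul(3, 5)
rmul(3, 5) = 3 + rmul(3, 4)
rmul(3, 4) = 3 + rmul(3, 3)
rmul(3, 3) = 3 + rmul(3, 2)
rmul(3, 2) = 3 + rmul(3, 1)
rmul(3, 1) = 3 + rmul(3, 0)
rmul(3, 0) = 0  (base case)
Total: 3 + 3 + 3 + 3 + 3 + 3 + 3 + 3 + 3 + 3 + 3 + 3 + 3 + 3 + 0 = 42

42


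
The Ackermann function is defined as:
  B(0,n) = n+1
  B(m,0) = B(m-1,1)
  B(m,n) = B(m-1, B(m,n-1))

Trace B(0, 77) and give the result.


B(0, 77) = 78
Result: B(0, 77) = 78

78


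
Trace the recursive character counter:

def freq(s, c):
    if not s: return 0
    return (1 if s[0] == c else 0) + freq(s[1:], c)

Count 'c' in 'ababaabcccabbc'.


s[0]='a' != 'c' -> 0
s[0]='b' != 'c' -> 0
s[0]='a' != 'c' -> 0
s[0]='b' != 'c' -> 0
s[0]='a' != 'c' -> 0
s[0]='a' != 'c' -> 0
s[0]='b' != 'c' -> 0
s[0]='c' == 'c' -> 1
s[0]='c' == 'c' -> 1
s[0]='c' == 'c' -> 1
s[0]='a' != 'c' -> 0
s[0]='b' != 'c' -> 0
s[0]='b' != 'c' -> 0
s[0]='c' == 'c' -> 1
Sum: 0 + 0 + 0 + 0 + 0 + 0 + 0 + 1 + 1 + 1 + 0 + 0 + 0 + 1 = 4

4


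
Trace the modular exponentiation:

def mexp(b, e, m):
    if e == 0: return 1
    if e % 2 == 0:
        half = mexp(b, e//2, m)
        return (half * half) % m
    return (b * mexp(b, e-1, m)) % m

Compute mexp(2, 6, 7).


mexp(2, 6, 7): e is even, compute mexp(2, 3, 7)
  mexp(2, 3, 7): e is odd, compute mexp(2, 2, 7)
    mexp(2, 2, 7): e is even, compute mexp(2, 1, 7)
      mexp(2, 1, 7): e is odd, compute mexp(2, 0, 7)
        mexp(2, 0, 7) = 1
      (2 * 1) % 7 = 2
    half=2, (2*2) % 7 = 4
  (2 * 4) % 7 = 1
half=1, (1*1) % 7 = 1

1


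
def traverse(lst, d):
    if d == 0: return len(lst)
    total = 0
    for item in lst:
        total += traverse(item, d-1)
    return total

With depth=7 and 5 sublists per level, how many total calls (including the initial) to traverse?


At depth 0 (root): 1 call
At depth 1: each of 1 parents calls traverse on 5 children = 5 calls
At depth 2: each of 5 parents calls traverse on 5 children = 25 calls
At depth 3: each of 25 parents calls traverse on 5 children = 125 calls
At depth 4: each of 125 parents calls traverse on 5 children = 625 calls
At depth 5: each of 625 parents calls traverse on 5 children = 3125 calls
At depth 6: each of 3125 parents calls traverse on 5 children = 15625 calls
At depth 7: each of 15625 parents calls traverse on 5 children = 78125 calls
Total: 1 + 5 + 25 + 125 + 625 + 3125 + 15625 + 78125 = 97656

97656


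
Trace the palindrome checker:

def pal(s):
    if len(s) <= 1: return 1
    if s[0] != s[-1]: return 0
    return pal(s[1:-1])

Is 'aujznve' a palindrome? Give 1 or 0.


pal('aujznve'): s[0]='a' != s[-1]='e' -> return 0
Result: 0 (not a palindrome)

0


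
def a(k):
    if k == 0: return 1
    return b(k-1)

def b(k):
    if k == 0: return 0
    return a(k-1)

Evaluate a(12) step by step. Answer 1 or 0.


a(12) = b(11)
b(11) = a(10)
a(10) = b(9)
b(9) = a(8)
a(8) = b(7)
b(7) = a(6)
a(6) = b(5)
b(5) = a(4)
a(4) = b(3)
b(3) = a(2)
a(2) = b(1)
b(1) = a(0)
a(0) = 1  (base case)
Result: 1

1


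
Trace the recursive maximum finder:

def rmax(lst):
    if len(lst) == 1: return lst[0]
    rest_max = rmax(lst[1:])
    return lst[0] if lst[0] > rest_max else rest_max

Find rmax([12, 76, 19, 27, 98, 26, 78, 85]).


rmax([12, 76, 19, 27, 98, 26, 78, 85]): compare 12 with rmax([76, 19, 27, 98, 26, 78, 85])
rmax([76, 19, 27, 98, 26, 78, 85]): compare 76 with rmax([19, 27, 98, 26, 78, 85])
rmax([19, 27, 98, 26, 78, 85]): compare 19 with rmax([27, 98, 26, 78, 85])
rmax([27, 98, 26, 78, 85]): compare 27 with rmax([98, 26, 78, 85])
rmax([98, 26, 78, 85]): compare 98 with rmax([26, 78, 85])
rmax([26, 78, 85]): compare 26 with rmax([78, 85])
rmax([78, 85]): compare 78 with rmax([85])
rmax([85]) = 85  (base case)
Compare 78 with 85 -> 85
Compare 26 with 85 -> 85
Compare 98 with 85 -> 98
Compare 27 with 98 -> 98
Compare 19 with 98 -> 98
Compare 76 with 98 -> 98
Compare 12 with 98 -> 98

98


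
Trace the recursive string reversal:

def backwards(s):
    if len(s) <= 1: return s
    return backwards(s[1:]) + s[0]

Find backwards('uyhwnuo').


backwards('uyhwnuo') = backwards('yhwnuo') + 'u'
backwards('yhwnuo') = backwards('hwnuo') + 'y'
backwards('hwnuo') = backwards('wnuo') + 'h'
backwards('wnuo') = backwards('nuo') + 'w'
backwards('nuo') = backwards('uo') + 'n'
backwards('uo') = backwards('o') + 'u'
backwards('o') = 'o'  (base case)
Concatenating: 'o' + 'u' + 'n' + 'w' + 'h' + 'y' + 'u' = 'ounwhyu'

ounwhyu


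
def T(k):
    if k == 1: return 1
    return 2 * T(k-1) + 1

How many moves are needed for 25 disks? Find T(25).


T(25) = 2 * T(24) + 1
T(24) = 2 * T(23) + 1
T(23) = 2 * T(22) + 1
T(22) = 2 * T(21) + 1
T(21) = 2 * T(20) + 1
T(20) = 2 * T(19) + 1
T(19) = 2 * T(18) + 1
T(18) = 2 * T(17) + 1
T(17) = 2 * T(16) + 1
T(16) = 2 * T(15) + 1
T(15) = 2 * T(14) + 1
T(14) = 2 * T(13) + 1
T(13) = 2 * T(12) + 1
T(12) = 2 * T(11) + 1
T(11) = 2 * T(10) + 1
T(10) = 2 * T(9) + 1
T(9) = 2 * T(8) + 1
T(8) = 2 * T(7) + 1
T(7) = 2 * T(6) + 1
T(6) = 2 * T(5) + 1
T(5) = 2 * T(4) + 1
T(4) = 2 * T(3) + 1
T(3) = 2 * T(2) + 1
T(2) = 2 * T(1) + 1
T(1) = 1  (base case)
T(2) = 2 * 1 + 1 = 3
T(3) = 2 * 3 + 1 = 7
T(4) = 2 * 7 + 1 = 15
T(5) = 2 * 15 + 1 = 31
T(6) = 2 * 31 + 1 = 63
T(7) = 2 * 63 + 1 = 127
T(8) = 2 * 127 + 1 = 255
T(9) = 2 * 255 + 1 = 511
T(10) = 2 * 511 + 1 = 1023
T(11) = 2 * 1023 + 1 = 2047
T(12) = 2 * 2047 + 1 = 4095
T(13) = 2 * 4095 + 1 = 8191
T(14) = 2 * 8191 + 1 = 16383
T(15) = 2 * 16383 + 1 = 32767
T(16) = 2 * 32767 + 1 = 65535
T(17) = 2 * 65535 + 1 = 131071
T(18) = 2 * 131071 + 1 = 262143
T(19) = 2 * 262143 + 1 = 524287
T(20) = 2 * 524287 + 1 = 1048575
T(21) = 2 * 1048575 + 1 = 2097151
T(22) = 2 * 2097151 + 1 = 4194303
T(23) = 2 * 4194303 + 1 = 8388607
T(24) = 2 * 8388607 + 1 = 16777215
T(25) = 2 * 16777215 + 1 = 33554431

33554431


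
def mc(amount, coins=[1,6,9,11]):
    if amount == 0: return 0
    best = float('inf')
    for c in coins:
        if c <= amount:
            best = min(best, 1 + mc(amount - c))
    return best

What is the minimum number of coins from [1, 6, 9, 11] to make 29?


Building up with DP:
mc(0) = 0
mc(1) = min(1+mc(0)=1+0=1) = 1
mc(2) = min(1+mc(1)=1+1=2) = 2
mc(3) = min(1+mc(2)=1+2=3) = 3
mc(4) = min(1+mc(3)=1+3=4) = 4
mc(5) = min(1+mc(4)=1+4=5) = 5
mc(6) = min(1+mc(5)=1+5=6, 1+mc(0)=1+0=1) = 1
mc(7) = min(1+mc(6)=1+1=2, 1+mc(1)=1+1=2) = 2
mc(8) = min(1+mc(7)=1+2=3, 1+mc(2)=1+2=3) = 3
mc(9) = min(1+mc(8)=1+3=4, 1+mc(3)=1+3=4, 1+mc(0)=1+0=1) = 1
mc(10) = min(1+mc(9)=1+1=2, 1+mc(4)=1+4=5, 1+mc(1)=1+1=2) = 2
mc(11) = min(1+mc(10)=1+2=3, 1+mc(5)=1+5=6, 1+mc(2)=1+2=3, 1+mc(0)=1+0=1) = 1
mc(12) = min(1+mc(11)=1+1=2, 1+mc(6)=1+1=2, 1+mc(3)=1+3=4, 1+mc(1)=1+1=2) = 2
mc(13) = min(1+mc(12)=1+2=3, 1+mc(7)=1+2=3, 1+mc(4)=1+4=5, 1+mc(2)=1+2=3) = 3
mc(14) = min(1+mc(13)=1+3=4, 1+mc(8)=1+3=4, 1+mc(5)=1+5=6, 1+mc(3)=1+3=4) = 4
mc(15) = min(1+mc(14)=1+4=5, 1+mc(9)=1+1=2, 1+mc(6)=1+1=2, 1+mc(4)=1+4=5) = 2
mc(16) = min(1+mc(15)=1+2=3, 1+mc(10)=1+2=3, 1+mc(7)=1+2=3, 1+mc(5)=1+5=6) = 3
mc(17) = min(1+mc(16)=1+3=4, 1+mc(11)=1+1=2, 1+mc(8)=1+3=4, 1+mc(6)=1+1=2) = 2
mc(18) = min(1+mc(17)=1+2=3, 1+mc(12)=1+2=3, 1+mc(9)=1+1=2, 1+mc(7)=1+2=3) = 2
mc(19) = min(1+mc(18)=1+2=3, 1+mc(13)=1+3=4, 1+mc(10)=1+2=3, 1+mc(8)=1+3=4) = 3
mc(20) = min(1+mc(19)=1+3=4, 1+mc(14)=1+4=5, 1+mc(11)=1+1=2, 1+mc(9)=1+1=2) = 2
mc(21) = min(1+mc(20)=1+2=3, 1+mc(15)=1+2=3, 1+mc(12)=1+2=3, 1+mc(10)=1+2=3) = 3
mc(22) = min(1+mc(21)=1+3=4, 1+mc(16)=1+3=4, 1+mc(13)=1+3=4, 1+mc(11)=1+1=2) = 2
mc(23) = min(1+mc(22)=1+2=3, 1+mc(17)=1+2=3, 1+mc(14)=1+4=5, 1+mc(12)=1+2=3) = 3
mc(24) = min(1+mc(23)=1+3=4, 1+mc(18)=1+2=3, 1+mc(15)=1+2=3, 1+mc(13)=1+3=4) = 3
mc(25) = min(1+mc(24)=1+3=4, 1+mc(19)=1+3=4, 1+mc(16)=1+3=4, 1+mc(14)=1+4=5) = 4
mc(26) = min(1+mc(25)=1+4=5, 1+mc(20)=1+2=3, 1+mc(17)=1+2=3, 1+mc(15)=1+2=3) = 3
mc(27) = min(1+mc(26)=1+3=4, 1+mc(21)=1+3=4, 1+mc(18)=1+2=3, 1+mc(16)=1+3=4) = 3
mc(28) = min(1+mc(27)=1+3=4, 1+mc(22)=1+2=3, 1+mc(19)=1+3=4, 1+mc(17)=1+2=3) = 3
mc(29) = min(1+mc(28)=1+3=4, 1+mc(23)=1+3=4, 1+mc(20)=1+2=3, 1+mc(18)=1+2=3) = 3

3


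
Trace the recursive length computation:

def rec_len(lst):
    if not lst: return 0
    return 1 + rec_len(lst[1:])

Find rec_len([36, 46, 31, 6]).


rec_len([36, 46, 31, 6]) = 1 + rec_len([46, 31, 6])
rec_len([46, 31, 6]) = 1 + rec_len([31, 6])
rec_len([31, 6]) = 1 + rec_len([6])
rec_len([6]) = 1 + rec_len([])
rec_len([]) = 0  (base case)
Unwinding: 1 + 1 + 1 + 1 + 0 = 4

4


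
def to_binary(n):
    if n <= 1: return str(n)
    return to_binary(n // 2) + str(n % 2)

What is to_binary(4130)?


to_binary(4130) = to_binary(2065) + '0'
to_binary(2065) = to_binary(1032) + '1'
to_binary(1032) = to_binary(516) + '0'
to_binary(516) = to_binary(258) + '0'
to_binary(258) = to_binary(129) + '0'
to_binary(129) = to_binary(64) + '1'
to_binary(64) = to_binary(32) + '0'
to_binary(32) = to_binary(16) + '0'
to_binary(16) = to_binary(8) + '0'
to_binary(8) = to_binary(4) + '0'
to_binary(4) = to_binary(2) + '0'
to_binary(2) = to_binary(1) + '0'
to_binary(1) = '1'  (base case)
Concatenating: '1' + '0' + '0' + '0' + '0' + '0' + '0' + '1' + '0' + '0' + '0' + '1' + '0' = '1000000100010'

1000000100010


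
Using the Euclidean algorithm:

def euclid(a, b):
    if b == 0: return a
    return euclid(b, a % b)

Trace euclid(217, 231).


euclid(217, 231) = euclid(231, 217)
euclid(231, 217) = euclid(217, 14)
euclid(217, 14) = euclid(14, 7)
euclid(14, 7) = euclid(7, 0)
euclid(7, 0) = 7  (base case)

7


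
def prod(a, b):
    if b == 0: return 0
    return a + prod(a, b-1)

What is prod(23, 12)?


prod(23, 12) = 23 + prod(23, 11)
prod(23, 11) = 23 + prod(23, 10)
prod(23, 10) = 23 + prod(23, 9)
prod(23, 9) = 23 + prod(23, 8)
prod(23, 8) = 23 + prod(23, 7)
prod(23, 7) = 23 + prod(23, 6)
prod(23, 6) = 23 + prod(23, 5)
prod(23, 5) = 23 + prod(23, 4)
prod(23, 4) = 23 + prod(23, 3)
prod(23, 3) = 23 + prod(23, 2)
prod(23, 2) = 23 + prod(23, 1)
prod(23, 1) = 23 + prod(23, 0)
prod(23, 0) = 0  (base case)
Total: 23 + 23 + 23 + 23 + 23 + 23 + 23 + 23 + 23 + 23 + 23 + 23 + 0 = 276

276


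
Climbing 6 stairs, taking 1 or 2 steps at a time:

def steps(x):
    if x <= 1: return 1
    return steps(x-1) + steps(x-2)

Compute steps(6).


Building up from base cases:
steps(0) = 1
steps(1) = 1
steps(2) = steps(1) + steps(0) = 1 + 1 = 2
steps(3) = steps(2) + steps(1) = 2 + 1 = 3
steps(4) = steps(3) + steps(2) = 3 + 2 = 5
steps(5) = steps(4) + steps(3) = 5 + 3 = 8
steps(6) = steps(5) + steps(4) = 8 + 5 = 13

13


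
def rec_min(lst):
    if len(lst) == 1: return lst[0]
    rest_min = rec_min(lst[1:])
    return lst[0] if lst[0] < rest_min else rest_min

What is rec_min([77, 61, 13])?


rec_min([77, 61, 13]): compare 77 with rec_min([61, 13])
rec_min([61, 13]): compare 61 with rec_min([13])
rec_min([13]) = 13  (base case)
Compare 61 with 13 -> 13
Compare 77 with 13 -> 13

13


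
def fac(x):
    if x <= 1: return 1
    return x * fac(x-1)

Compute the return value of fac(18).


fac(18)
= 18 * fac(17)
= 18 * 17 * fac(16)
= 18 * 17 * 16 * fac(15)
= 18 * 17 * 16 * 15 * fac(14)
= 18 * 17 * 16 * 15 * 14 * fac(13)
= 18 * 17 * 16 * 15 * 14 * 13 * fac(12)
= 18 * 17 * 16 * 15 * 14 * 13 * 12 * fac(11)
= 18 * 17 * 16 * 15 * 14 * 13 * 12 * 11 * fac(10)
= 18 * 17 * 16 * 15 * 14 * 13 * 12 * 11 * 10 * fac(9)
= 18 * 17 * 16 * 15 * 14 * 13 * 12 * 11 * 10 * 9 * fac(8)
= 18 * 17 * 16 * 15 * 14 * 13 * 12 * 11 * 10 * 9 * 8 * fac(7)
= 18 * 17 * 16 * 15 * 14 * 13 * 12 * 11 * 10 * 9 * 8 * 7 * fac(6)
= 18 * 17 * 16 * 15 * 14 * 13 * 12 * 11 * 10 * 9 * 8 * 7 * 6 * fac(5)
= 18 * 17 * 16 * 15 * 14 * 13 * 12 * 11 * 10 * 9 * 8 * 7 * 6 * 5 * fac(4)
= 18 * 17 * 16 * 15 * 14 * 13 * 12 * 11 * 10 * 9 * 8 * 7 * 6 * 5 * 4 * fac(3)
= 18 * 17 * 16 * 15 * 14 * 13 * 12 * 11 * 10 * 9 * 8 * 7 * 6 * 5 * 4 * 3 * fac(2)
= 18 * 17 * 16 * 15 * 14 * 13 * 12 * 11 * 10 * 9 * 8 * 7 * 6 * 5 * 4 * 3 * 2 * fac(1)
= 18 * 17 * 16 * 15 * 14 * 13 * 12 * 11 * 10 * 9 * 8 * 7 * 6 * 5 * 4 * 3 * 2 * 1
= 6402373705728000

6402373705728000


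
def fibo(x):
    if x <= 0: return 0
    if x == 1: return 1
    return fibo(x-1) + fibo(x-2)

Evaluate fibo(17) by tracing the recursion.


Computing fibo(17) bottom-up:
fibo(0) = 0
fibo(1) = 1
fibo(2) = fibo(1) + fibo(0) = 1 + 0 = 1
fibo(3) = fibo(2) + fibo(1) = 1 + 1 = 2
fibo(4) = fibo(3) + fibo(2) = 2 + 1 = 3
fibo(5) = fibo(4) + fibo(3) = 3 + 2 = 5
fibo(6) = fibo(5) + fibo(4) = 5 + 3 = 8
fibo(7) = fibo(6) + fibo(5) = 8 + 5 = 13
fibo(8) = fibo(7) + fibo(6) = 13 + 8 = 21
fibo(9) = fibo(8) + fibo(7) = 21 + 13 = 34
fibo(10) = fibo(9) + fibo(8) = 34 + 21 = 55
fibo(11) = fibo(10) + fibo(9) = 55 + 34 = 89
fibo(12) = fibo(11) + fibo(10) = 89 + 55 = 144
fibo(13) = fibo(12) + fibo(11) = 144 + 89 = 233
fibo(14) = fibo(13) + fibo(12) = 233 + 144 = 377
fibo(15) = fibo(14) + fibo(13) = 377 + 233 = 610
fibo(16) = fibo(15) + fibo(14) = 610 + 377 = 987
fibo(17) = fibo(16) + fibo(15) = 987 + 610 = 1597

1597


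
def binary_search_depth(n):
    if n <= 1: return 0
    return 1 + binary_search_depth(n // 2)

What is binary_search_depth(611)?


611 / 2 = 305
305 / 2 = 152
152 / 2 = 76
76 / 2 = 38
38 / 2 = 19
19 / 2 = 9
9 / 2 = 4
4 / 2 = 2
2 / 2 = 1
Reached 1 after 9 halvings

9


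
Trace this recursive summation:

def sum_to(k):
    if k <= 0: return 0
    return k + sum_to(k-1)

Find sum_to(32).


sum_to(32)
= 32 + 31 + 30 + 29 + 28 + 27 + 26 + 25 + 24 + 23 + 22 + 21 + 20 + 19 + 18 + 17 + 16 + 15 + 14 + 13 + 12 + 11 + 10 + 9 + 8 + 7 + 6 + 5 + 4 + 3 + 2 + 1 + sum_to(0)
= 32 + 31 + 30 + 29 + 28 + 27 + 26 + 25 + 24 + 23 + 22 + 21 + 20 + 19 + 18 + 17 + 16 + 15 + 14 + 13 + 12 + 11 + 10 + 9 + 8 + 7 + 6 + 5 + 4 + 3 + 2 + 1 + 0
= 528

528


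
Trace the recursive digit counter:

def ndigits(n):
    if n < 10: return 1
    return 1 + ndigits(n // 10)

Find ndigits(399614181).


ndigits(399614181) = 1 + ndigits(39961418)
ndigits(39961418) = 1 + ndigits(3996141)
ndigits(3996141) = 1 + ndigits(399614)
ndigits(399614) = 1 + ndigits(39961)
ndigits(39961) = 1 + ndigits(3996)
ndigits(3996) = 1 + ndigits(399)
ndigits(399) = 1 + ndigits(39)
ndigits(39) = 1 + ndigits(3)
ndigits(3) = 1  (base case: 3 < 10)
Unwinding: 1 + 1 + 1 + 1 + 1 + 1 + 1 + 1 + 1 = 9

9


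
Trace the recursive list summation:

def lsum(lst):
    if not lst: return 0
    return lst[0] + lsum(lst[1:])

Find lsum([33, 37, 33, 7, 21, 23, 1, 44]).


lsum([33, 37, 33, 7, 21, 23, 1, 44]) = 33 + lsum([37, 33, 7, 21, 23, 1, 44])
lsum([37, 33, 7, 21, 23, 1, 44]) = 37 + lsum([33, 7, 21, 23, 1, 44])
lsum([33, 7, 21, 23, 1, 44]) = 33 + lsum([7, 21, 23, 1, 44])
lsum([7, 21, 23, 1, 44]) = 7 + lsum([21, 23, 1, 44])
lsum([21, 23, 1, 44]) = 21 + lsum([23, 1, 44])
lsum([23, 1, 44]) = 23 + lsum([1, 44])
lsum([1, 44]) = 1 + lsum([44])
lsum([44]) = 44 + lsum([])
lsum([]) = 0  (base case)
Total: 33 + 37 + 33 + 7 + 21 + 23 + 1 + 44 + 0 = 199

199


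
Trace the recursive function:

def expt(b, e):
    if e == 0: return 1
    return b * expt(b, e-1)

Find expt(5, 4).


expt(5, 4)
= 5 * expt(5, 3)
= 5 * 5 * expt(5, 2)
= 5 * 5 * 5 * expt(5, 1)
= 5 * 5 * 5 * 5 * expt(5, 0)
= 5 * 5 * 5 * 5 * 1
= 625

625


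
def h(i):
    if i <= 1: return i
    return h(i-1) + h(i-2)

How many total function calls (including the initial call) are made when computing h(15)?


Let C(n) = total calls for h(n)
C(0) = 1, C(1) = 1
C(2) = 1 + C(1) + C(0) = 1 + 1 + 1 = 3
C(3) = 1 + C(2) + C(1) = 1 + 3 + 1 = 5
C(4) = 1 + C(3) + C(2) = 1 + 5 + 3 = 9
C(5) = 1 + C(4) + C(3) = 1 + 9 + 5 = 15
C(6) = 1 + C(5) + C(4) = 1 + 15 + 9 = 25
C(7) = 1 + C(6) + C(5) = 1 + 25 + 15 = 41
C(8) = 1 + C(7) + C(6) = 1 + 41 + 25 = 67
C(9) = 1 + C(8) + C(7) = 1 + 67 + 41 = 109
C(10) = 1 + C(9) + C(8) = 1 + 109 + 67 = 177
C(11) = 1 + C(10) + C(9) = 1 + 177 + 109 = 287
C(12) = 1 + C(11) + C(10) = 1 + 287 + 177 = 465
C(13) = 1 + C(12) + C(11) = 1 + 465 + 287 = 753
C(14) = 1 + C(13) + C(12) = 1 + 753 + 465 = 1219
C(15) = 1 + C(14) + C(13) = 1 + 1219 + 753 = 1973

1973


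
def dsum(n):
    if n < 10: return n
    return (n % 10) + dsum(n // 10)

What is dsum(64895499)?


dsum(64895499) = 9 + dsum(6489549)
dsum(6489549) = 9 + dsum(648954)
dsum(648954) = 4 + dsum(64895)
dsum(64895) = 5 + dsum(6489)
dsum(6489) = 9 + dsum(648)
dsum(648) = 8 + dsum(64)
dsum(64) = 4 + dsum(6)
dsum(6) = 6  (base case)
Total: 9 + 9 + 4 + 5 + 9 + 8 + 4 + 6 = 54

54


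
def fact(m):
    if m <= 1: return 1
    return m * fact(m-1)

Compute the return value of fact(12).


fact(12)
= 12 * fact(11)
= 12 * 11 * fact(10)
= 12 * 11 * 10 * fact(9)
= 12 * 11 * 10 * 9 * fact(8)
= 12 * 11 * 10 * 9 * 8 * fact(7)
= 12 * 11 * 10 * 9 * 8 * 7 * fact(6)
= 12 * 11 * 10 * 9 * 8 * 7 * 6 * fact(5)
= 12 * 11 * 10 * 9 * 8 * 7 * 6 * 5 * fact(4)
= 12 * 11 * 10 * 9 * 8 * 7 * 6 * 5 * 4 * fact(3)
= 12 * 11 * 10 * 9 * 8 * 7 * 6 * 5 * 4 * 3 * fact(2)
= 12 * 11 * 10 * 9 * 8 * 7 * 6 * 5 * 4 * 3 * 2 * fact(1)
= 12 * 11 * 10 * 9 * 8 * 7 * 6 * 5 * 4 * 3 * 2 * 1
= 479001600

479001600


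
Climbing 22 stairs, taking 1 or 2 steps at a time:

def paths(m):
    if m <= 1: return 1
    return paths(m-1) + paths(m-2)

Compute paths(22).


Building up from base cases:
paths(0) = 1
paths(1) = 1
paths(2) = paths(1) + paths(0) = 1 + 1 = 2
paths(3) = paths(2) + paths(1) = 2 + 1 = 3
paths(4) = paths(3) + paths(2) = 3 + 2 = 5
paths(5) = paths(4) + paths(3) = 5 + 3 = 8
paths(6) = paths(5) + paths(4) = 8 + 5 = 13
paths(7) = paths(6) + paths(5) = 13 + 8 = 21
paths(8) = paths(7) + paths(6) = 21 + 13 = 34
paths(9) = paths(8) + paths(7) = 34 + 21 = 55
paths(10) = paths(9) + paths(8) = 55 + 34 = 89
paths(11) = paths(10) + paths(9) = 89 + 55 = 144
paths(12) = paths(11) + paths(10) = 144 + 89 = 233
paths(13) = paths(12) + paths(11) = 233 + 144 = 377
paths(14) = paths(13) + paths(12) = 377 + 233 = 610
paths(15) = paths(14) + paths(13) = 610 + 377 = 987
paths(16) = paths(15) + paths(14) = 987 + 610 = 1597
paths(17) = paths(16) + paths(15) = 1597 + 987 = 2584
paths(18) = paths(17) + paths(16) = 2584 + 1597 = 4181
paths(19) = paths(18) + paths(17) = 4181 + 2584 = 6765
paths(20) = paths(19) + paths(18) = 6765 + 4181 = 10946
paths(21) = paths(20) + paths(19) = 10946 + 6765 = 17711
paths(22) = paths(21) + paths(20) = 17711 + 10946 = 28657

28657


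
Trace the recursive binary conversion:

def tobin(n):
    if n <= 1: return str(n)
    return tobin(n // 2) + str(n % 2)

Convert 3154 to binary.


tobin(3154) = tobin(1577) + '0'
tobin(1577) = tobin(788) + '1'
tobin(788) = tobin(394) + '0'
tobin(394) = tobin(197) + '0'
tobin(197) = tobin(98) + '1'
tobin(98) = tobin(49) + '0'
tobin(49) = tobin(24) + '1'
tobin(24) = tobin(12) + '0'
tobin(12) = tobin(6) + '0'
tobin(6) = tobin(3) + '0'
tobin(3) = tobin(1) + '1'
tobin(1) = '1'  (base case)
Concatenating: '1' + '1' + '0' + '0' + '0' + '1' + '0' + '1' + '0' + '0' + '1' + '0' = '110001010010'

110001010010


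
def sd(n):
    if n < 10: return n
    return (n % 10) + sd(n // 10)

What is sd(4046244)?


sd(4046244) = 4 + sd(404624)
sd(404624) = 4 + sd(40462)
sd(40462) = 2 + sd(4046)
sd(4046) = 6 + sd(404)
sd(404) = 4 + sd(40)
sd(40) = 0 + sd(4)
sd(4) = 4  (base case)
Total: 4 + 4 + 2 + 6 + 4 + 0 + 4 = 24

24


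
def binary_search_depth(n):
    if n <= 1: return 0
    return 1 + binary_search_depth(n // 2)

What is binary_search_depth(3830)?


3830 / 2 = 1915
1915 / 2 = 957
957 / 2 = 478
478 / 2 = 239
239 / 2 = 119
119 / 2 = 59
59 / 2 = 29
29 / 2 = 14
14 / 2 = 7
7 / 2 = 3
3 / 2 = 1
Reached 1 after 11 halvings

11


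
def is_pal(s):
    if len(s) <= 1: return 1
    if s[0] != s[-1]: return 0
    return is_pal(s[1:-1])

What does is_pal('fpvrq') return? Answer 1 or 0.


is_pal('fpvrq'): s[0]='f' != s[-1]='q' -> return 0
Result: 0 (not a palindrome)

0


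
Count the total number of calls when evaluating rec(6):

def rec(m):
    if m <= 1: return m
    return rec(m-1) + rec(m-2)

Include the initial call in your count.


Let C(n) = total calls for rec(n)
C(0) = 1, C(1) = 1
C(2) = 1 + C(1) + C(0) = 1 + 1 + 1 = 3
C(3) = 1 + C(2) + C(1) = 1 + 3 + 1 = 5
C(4) = 1 + C(3) + C(2) = 1 + 5 + 3 = 9
C(5) = 1 + C(4) + C(3) = 1 + 9 + 5 = 15
C(6) = 1 + C(5) + C(4) = 1 + 15 + 9 = 25

25


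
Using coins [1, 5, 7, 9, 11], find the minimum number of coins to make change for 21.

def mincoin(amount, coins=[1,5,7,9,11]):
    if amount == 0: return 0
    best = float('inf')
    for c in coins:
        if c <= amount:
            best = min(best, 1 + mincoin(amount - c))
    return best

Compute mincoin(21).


Building up with DP:
mincoin(0) = 0
mincoin(1) = min(1+mincoin(0)=1+0=1) = 1
mincoin(2) = min(1+mincoin(1)=1+1=2) = 2
mincoin(3) = min(1+mincoin(2)=1+2=3) = 3
mincoin(4) = min(1+mincoin(3)=1+3=4) = 4
mincoin(5) = min(1+mincoin(4)=1+4=5, 1+mincoin(0)=1+0=1) = 1
mincoin(6) = min(1+mincoin(5)=1+1=2, 1+mincoin(1)=1+1=2) = 2
mincoin(7) = min(1+mincoin(6)=1+2=3, 1+mincoin(2)=1+2=3, 1+mincoin(0)=1+0=1) = 1
mincoin(8) = min(1+mincoin(7)=1+1=2, 1+mincoin(3)=1+3=4, 1+mincoin(1)=1+1=2) = 2
mincoin(9) = min(1+mincoin(8)=1+2=3, 1+mincoin(4)=1+4=5, 1+mincoin(2)=1+2=3, 1+mincoin(0)=1+0=1) = 1
mincoin(10) = min(1+mincoin(9)=1+1=2, 1+mincoin(5)=1+1=2, 1+mincoin(3)=1+3=4, 1+mincoin(1)=1+1=2) = 2
mincoin(11) = min(1+mincoin(10)=1+2=3, 1+mincoin(6)=1+2=3, 1+mincoin(4)=1+4=5, 1+mincoin(2)=1+2=3, 1+mincoin(0)=1+0=1) = 1
mincoin(12) = min(1+mincoin(11)=1+1=2, 1+mincoin(7)=1+1=2, 1+mincoin(5)=1+1=2, 1+mincoin(3)=1+3=4, 1+mincoin(1)=1+1=2) = 2
mincoin(13) = min(1+mincoin(12)=1+2=3, 1+mincoin(8)=1+2=3, 1+mincoin(6)=1+2=3, 1+mincoin(4)=1+4=5, 1+mincoin(2)=1+2=3) = 3
mincoin(14) = min(1+mincoin(13)=1+3=4, 1+mincoin(9)=1+1=2, 1+mincoin(7)=1+1=2, 1+mincoin(5)=1+1=2, 1+mincoin(3)=1+3=4) = 2
mincoin(15) = min(1+mincoin(14)=1+2=3, 1+mincoin(10)=1+2=3, 1+mincoin(8)=1+2=3, 1+mincoin(6)=1+2=3, 1+mincoin(4)=1+4=5) = 3
mincoin(16) = min(1+mincoin(15)=1+3=4, 1+mincoin(11)=1+1=2, 1+mincoin(9)=1+1=2, 1+mincoin(7)=1+1=2, 1+mincoin(5)=1+1=2) = 2
mincoin(17) = min(1+mincoin(16)=1+2=3, 1+mincoin(12)=1+2=3, 1+mincoin(10)=1+2=3, 1+mincoin(8)=1+2=3, 1+mincoin(6)=1+2=3) = 3
mincoin(18) = min(1+mincoin(17)=1+3=4, 1+mincoin(13)=1+3=4, 1+mincoin(11)=1+1=2, 1+mincoin(9)=1+1=2, 1+mincoin(7)=1+1=2) = 2
mincoin(19) = min(1+mincoin(18)=1+2=3, 1+mincoin(14)=1+2=3, 1+mincoin(12)=1+2=3, 1+mincoin(10)=1+2=3, 1+mincoin(8)=1+2=3) = 3
mincoin(20) = min(1+mincoin(19)=1+3=4, 1+mincoin(15)=1+3=4, 1+mincoin(13)=1+3=4, 1+mincoin(11)=1+1=2, 1+mincoin(9)=1+1=2) = 2
mincoin(21) = min(1+mincoin(20)=1+2=3, 1+mincoin(16)=1+2=3, 1+mincoin(14)=1+2=3, 1+mincoin(12)=1+2=3, 1+mincoin(10)=1+2=3) = 3

3


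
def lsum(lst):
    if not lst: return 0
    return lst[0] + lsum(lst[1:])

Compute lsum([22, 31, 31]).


lsum([22, 31, 31]) = 22 + lsum([31, 31])
lsum([31, 31]) = 31 + lsum([31])
lsum([31]) = 31 + lsum([])
lsum([]) = 0  (base case)
Total: 22 + 31 + 31 + 0 = 84

84


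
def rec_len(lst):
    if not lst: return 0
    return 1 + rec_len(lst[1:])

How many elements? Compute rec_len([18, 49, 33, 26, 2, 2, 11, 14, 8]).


rec_len([18, 49, 33, 26, 2, 2, 11, 14, 8]) = 1 + rec_len([49, 33, 26, 2, 2, 11, 14, 8])
rec_len([49, 33, 26, 2, 2, 11, 14, 8]) = 1 + rec_len([33, 26, 2, 2, 11, 14, 8])
rec_len([33, 26, 2, 2, 11, 14, 8]) = 1 + rec_len([26, 2, 2, 11, 14, 8])
rec_len([26, 2, 2, 11, 14, 8]) = 1 + rec_len([2, 2, 11, 14, 8])
rec_len([2, 2, 11, 14, 8]) = 1 + rec_len([2, 11, 14, 8])
rec_len([2, 11, 14, 8]) = 1 + rec_len([11, 14, 8])
rec_len([11, 14, 8]) = 1 + rec_len([14, 8])
rec_len([14, 8]) = 1 + rec_len([8])
rec_len([8]) = 1 + rec_len([])
rec_len([]) = 0  (base case)
Unwinding: 1 + 1 + 1 + 1 + 1 + 1 + 1 + 1 + 1 + 0 = 9

9


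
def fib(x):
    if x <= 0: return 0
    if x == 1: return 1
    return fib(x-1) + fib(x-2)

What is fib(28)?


Computing fib(28) bottom-up:
fib(0) = 0
fib(1) = 1
fib(2) = fib(1) + fib(0) = 1 + 0 = 1
fib(3) = fib(2) + fib(1) = 1 + 1 = 2
fib(4) = fib(3) + fib(2) = 2 + 1 = 3
fib(5) = fib(4) + fib(3) = 3 + 2 = 5
fib(6) = fib(5) + fib(4) = 5 + 3 = 8
fib(7) = fib(6) + fib(5) = 8 + 5 = 13
fib(8) = fib(7) + fib(6) = 13 + 8 = 21
fib(9) = fib(8) + fib(7) = 21 + 13 = 34
fib(10) = fib(9) + fib(8) = 34 + 21 = 55
fib(11) = fib(10) + fib(9) = 55 + 34 = 89
fib(12) = fib(11) + fib(10) = 89 + 55 = 144
fib(13) = fib(12) + fib(11) = 144 + 89 = 233
fib(14) = fib(13) + fib(12) = 233 + 144 = 377
fib(15) = fib(14) + fib(13) = 377 + 233 = 610
fib(16) = fib(15) + fib(14) = 610 + 377 = 987
fib(17) = fib(16) + fib(15) = 987 + 610 = 1597
fib(18) = fib(17) + fib(16) = 1597 + 987 = 2584
fib(19) = fib(18) + fib(17) = 2584 + 1597 = 4181
fib(20) = fib(19) + fib(18) = 4181 + 2584 = 6765
fib(21) = fib(20) + fib(19) = 6765 + 4181 = 10946
fib(22) = fib(21) + fib(20) = 10946 + 6765 = 17711
fib(23) = fib(22) + fib(21) = 17711 + 10946 = 28657
fib(24) = fib(23) + fib(22) = 28657 + 17711 = 46368
fib(25) = fib(24) + fib(23) = 46368 + 28657 = 75025
fib(26) = fib(25) + fib(24) = 75025 + 46368 = 121393
fib(27) = fib(26) + fib(25) = 121393 + 75025 = 196418
fib(28) = fib(27) + fib(26) = 196418 + 121393 = 317811

317811


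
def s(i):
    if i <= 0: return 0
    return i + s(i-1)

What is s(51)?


s(51)
= 51 + 50 + 49 + 48 + 47 + 46 + 45 + 44 + 43 + 42 + 41 + 40 + 39 + 38 + 37 + 36 + 35 + 34 + 33 + 32 + 31 + 30 + 29 + 28 + 27 + 26 + 25 + 24 + 23 + 22 + 21 + 20 + 19 + 18 + 17 + 16 + 15 + 14 + 13 + 12 + 11 + 10 + 9 + 8 + 7 + 6 + 5 + 4 + 3 + 2 + 1 + s(0)
= 51 + 50 + 49 + 48 + 47 + 46 + 45 + 44 + 43 + 42 + 41 + 40 + 39 + 38 + 37 + 36 + 35 + 34 + 33 + 32 + 31 + 30 + 29 + 28 + 27 + 26 + 25 + 24 + 23 + 22 + 21 + 20 + 19 + 18 + 17 + 16 + 15 + 14 + 13 + 12 + 11 + 10 + 9 + 8 + 7 + 6 + 5 + 4 + 3 + 2 + 1 + 0
= 1326

1326


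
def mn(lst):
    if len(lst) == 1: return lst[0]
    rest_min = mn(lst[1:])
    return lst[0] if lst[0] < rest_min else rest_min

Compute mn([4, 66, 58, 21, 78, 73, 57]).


mn([4, 66, 58, 21, 78, 73, 57]): compare 4 with mn([66, 58, 21, 78, 73, 57])
mn([66, 58, 21, 78, 73, 57]): compare 66 with mn([58, 21, 78, 73, 57])
mn([58, 21, 78, 73, 57]): compare 58 with mn([21, 78, 73, 57])
mn([21, 78, 73, 57]): compare 21 with mn([78, 73, 57])
mn([78, 73, 57]): compare 78 with mn([73, 57])
mn([73, 57]): compare 73 with mn([57])
mn([57]) = 57  (base case)
Compare 73 with 57 -> 57
Compare 78 with 57 -> 57
Compare 21 with 57 -> 21
Compare 58 with 21 -> 21
Compare 66 with 21 -> 21
Compare 4 with 21 -> 4

4
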